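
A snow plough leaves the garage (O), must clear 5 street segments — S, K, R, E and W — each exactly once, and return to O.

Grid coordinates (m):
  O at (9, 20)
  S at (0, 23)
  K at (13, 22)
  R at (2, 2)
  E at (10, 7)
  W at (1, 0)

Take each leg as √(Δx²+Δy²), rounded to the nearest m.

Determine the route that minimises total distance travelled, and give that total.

Minimum total distance: 62 m.

There are 60 distinct closed tours to check (reversals are equivalent).
O→S→K→R→E→W→O: 9+13+23+9+11+22 = 87
O→S→K→R→W→E→O: 9+13+23+2+11+13 = 71
O→S→K→E→R→W→O: 9+13+15+9+2+22 = 70
O→S→K→E→W→R→O: 9+13+15+11+2+19 = 69
O→S→K→W→R→E→O: 9+13+25+2+9+13 = 71
O→S→K→W→E→R→O: 9+13+25+11+9+19 = 86
O→S→R→K→E→W→O: 9+21+23+15+11+22 = 101
O→S→R→K→W→E→O: 9+21+23+25+11+13 = 102
O→S→R→E→K→W→O: 9+21+9+15+25+22 = 101
O→S→R→E→W→K→O: 9+21+9+11+25+4 = 79
O→S→R→W→K→E→O: 9+21+2+25+15+13 = 85
O→S→R→W→E→K→O: 9+21+2+11+15+4 = 62
O→S→E→K→R→W→O: 9+19+15+23+2+22 = 90
O→S→E→K→W→R→O: 9+19+15+25+2+19 = 89
… (46 more)
The minimum is 62.
One optimal route: O → S → R → W → E → K → O (or its reverse).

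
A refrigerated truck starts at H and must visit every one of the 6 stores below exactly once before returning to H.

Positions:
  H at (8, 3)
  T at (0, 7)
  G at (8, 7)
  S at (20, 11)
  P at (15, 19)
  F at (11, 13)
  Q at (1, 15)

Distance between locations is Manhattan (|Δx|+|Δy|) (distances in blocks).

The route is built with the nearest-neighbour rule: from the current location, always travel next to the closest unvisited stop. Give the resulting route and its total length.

Total distance 76 blocks via the nearest-neighbour route H → G → T → Q → F → P → S → H.

From H: distances to unvisited — G=4, T=12, F=13, Q=19, S=20, P=23. Nearest is G (4).
From G: distances to unvisited — T=8, F=9, Q=15, S=16, P=19. Nearest is T (8).
From T: distances to unvisited — Q=9, F=17, S=24, P=27. Nearest is Q (9).
From Q: distances to unvisited — F=12, P=18, S=23. Nearest is F (12).
From F: distances to unvisited — P=10, S=11. Nearest is P (10).
From P: distances to unvisited — S=13. Nearest is S (13).
Return S→H: 20.
Total = 4 + 8 + 9 + 12 + 10 + 13 + 20 = 76.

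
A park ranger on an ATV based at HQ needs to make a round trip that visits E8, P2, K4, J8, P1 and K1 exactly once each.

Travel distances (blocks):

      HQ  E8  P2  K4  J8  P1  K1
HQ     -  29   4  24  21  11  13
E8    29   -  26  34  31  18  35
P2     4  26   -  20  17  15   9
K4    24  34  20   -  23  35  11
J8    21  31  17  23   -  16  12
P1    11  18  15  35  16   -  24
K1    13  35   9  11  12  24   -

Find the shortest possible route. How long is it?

107 blocks — the shortest possible round trip.

There are 360 distinct closed tours to check (reversals are equivalent).
HQ→E8→P2→K4→J8→P1→K1→HQ: 29+26+20+23+16+24+13 = 151
HQ→E8→P2→K4→J8→K1→P1→HQ: 29+26+20+23+12+24+11 = 145
HQ→E8→P2→K4→P1→J8→K1→HQ: 29+26+20+35+16+12+13 = 151
HQ→E8→P2→K4→P1→K1→J8→HQ: 29+26+20+35+24+12+21 = 167
HQ→E8→P2→K4→K1→J8→P1→HQ: 29+26+20+11+12+16+11 = 125
HQ→E8→P2→K4→K1→P1→J8→HQ: 29+26+20+11+24+16+21 = 147
HQ→E8→P2→J8→K4→P1→K1→HQ: 29+26+17+23+35+24+13 = 167
HQ→E8→P2→J8→K4→K1→P1→HQ: 29+26+17+23+11+24+11 = 141
… (352 more)
HQ→P2→K4→K1→J8→E8→P1→HQ: 4+20+11+12+31+18+11 = 107  ← best
The minimum is 107.
One optimal route: HQ → P2 → K4 → K1 → J8 → E8 → P1 → HQ (or its reverse).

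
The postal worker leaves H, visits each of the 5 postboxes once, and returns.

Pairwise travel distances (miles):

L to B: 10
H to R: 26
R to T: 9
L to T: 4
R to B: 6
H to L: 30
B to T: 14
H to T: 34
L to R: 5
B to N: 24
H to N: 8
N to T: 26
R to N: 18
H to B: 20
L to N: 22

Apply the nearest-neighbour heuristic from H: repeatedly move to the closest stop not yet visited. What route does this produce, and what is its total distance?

69 miles along H → N → R → L → T → B → H.

At H the remaining stops are N 8, B 20, R 26, L 30, T 34; go to N.
At N the remaining stops are R 18, L 22, B 24, T 26; go to R.
At R the remaining stops are L 5, B 6, T 9; go to L.
At L the remaining stops are T 4, B 10; go to T.
At T the remaining stops are B 14; go to B.
Return B→H: 20.
Total = 8 + 18 + 5 + 4 + 14 + 20 = 69.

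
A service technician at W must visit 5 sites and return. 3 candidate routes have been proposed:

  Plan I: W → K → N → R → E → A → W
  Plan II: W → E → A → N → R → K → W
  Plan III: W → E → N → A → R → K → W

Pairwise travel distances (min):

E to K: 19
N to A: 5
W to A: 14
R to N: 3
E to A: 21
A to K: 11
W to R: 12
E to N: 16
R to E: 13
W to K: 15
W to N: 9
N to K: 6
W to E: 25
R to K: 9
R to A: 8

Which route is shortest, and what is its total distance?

72 min — Plan I is the shortest.

Plan I: 15 + 6 + 3 + 13 + 21 + 14 = 72
Plan II: 25 + 21 + 5 + 3 + 9 + 15 = 78
Plan III: 25 + 16 + 5 + 8 + 9 + 15 = 78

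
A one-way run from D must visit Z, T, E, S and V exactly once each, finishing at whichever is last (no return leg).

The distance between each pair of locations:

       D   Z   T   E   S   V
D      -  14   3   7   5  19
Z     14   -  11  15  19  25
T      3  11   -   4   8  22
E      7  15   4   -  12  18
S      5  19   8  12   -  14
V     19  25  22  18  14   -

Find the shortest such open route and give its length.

There are 5! = 120 possible orderings.
D → Z → T → E → S → V: 14+11+4+12+14 = 55
D → Z → T → E → V → S: 14+11+4+18+14 = 61
D → Z → T → S → E → V: 14+11+8+12+18 = 63
D → Z → T → S → V → E: 14+11+8+14+18 = 65
D → Z → T → V → E → S: 14+11+22+18+12 = 77
D → Z → T → V → S → E: 14+11+22+14+12 = 73
D → Z → E → T → S → V: 14+15+4+8+14 = 55
D → Z → E → T → V → S: 14+15+4+22+14 = 69
D → Z → E → S → T → V: 14+15+12+8+22 = 71
D → Z → E → S → V → T: 14+15+12+14+22 = 77
D → Z → E → V → T → S: 14+15+18+22+8 = 77
D → Z → E → V → S → T: 14+15+18+14+8 = 69
D → Z → S → T → E → V: 14+19+8+4+18 = 63
D → Z → S → T → V → E: 14+19+8+22+18 = 81
… (106 more)
D → S → V → E → T → Z: 5+14+18+4+11 = 52  ← best
The minimum is 52.
One shortest path: D → S → V → E → T → Z.

Shortest open route: 52.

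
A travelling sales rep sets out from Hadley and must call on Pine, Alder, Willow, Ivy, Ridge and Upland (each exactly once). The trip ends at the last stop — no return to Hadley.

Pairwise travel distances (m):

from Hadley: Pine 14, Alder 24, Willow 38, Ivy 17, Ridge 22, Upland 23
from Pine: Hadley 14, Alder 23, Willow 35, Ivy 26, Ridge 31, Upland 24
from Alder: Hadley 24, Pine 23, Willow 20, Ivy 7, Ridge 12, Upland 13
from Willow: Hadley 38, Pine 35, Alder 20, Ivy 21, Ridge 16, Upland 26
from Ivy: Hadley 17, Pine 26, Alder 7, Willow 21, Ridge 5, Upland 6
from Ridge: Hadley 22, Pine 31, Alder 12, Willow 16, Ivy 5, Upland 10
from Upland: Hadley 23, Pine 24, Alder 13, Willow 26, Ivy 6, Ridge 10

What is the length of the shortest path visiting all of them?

Minimum one-way distance = 76 m.

There are 6! = 720 possible orderings.
Hadley - Pine - Alder - Willow - Ivy - Ridge - Upland: 14+23+20+21+5+10 = 93
Hadley - Pine - Alder - Willow - Ivy - Upland - Ridge: 14+23+20+21+6+10 = 94
Hadley - Pine - Alder - Willow - Ridge - Ivy - Upland: 14+23+20+16+5+6 = 84
Hadley - Pine - Alder - Willow - Ridge - Upland - Ivy: 14+23+20+16+10+6 = 89
Hadley - Pine - Alder - Willow - Upland - Ivy - Ridge: 14+23+20+26+6+5 = 94
Hadley - Pine - Alder - Willow - Upland - Ridge - Ivy: 14+23+20+26+10+5 = 98
Hadley - Pine - Alder - Ivy - Willow - Ridge - Upland: 14+23+7+21+16+10 = 91
Hadley - Pine - Alder - Ivy - Willow - Upland - Ridge: 14+23+7+21+26+10 = 101
… (712 more)
Hadley - Pine - Alder - Ivy - Upland - Ridge - Willow: 14+23+7+6+10+16 = 76  ← best
The minimum is 76.
One shortest path: Hadley → Pine → Alder → Ivy → Upland → Ridge → Willow.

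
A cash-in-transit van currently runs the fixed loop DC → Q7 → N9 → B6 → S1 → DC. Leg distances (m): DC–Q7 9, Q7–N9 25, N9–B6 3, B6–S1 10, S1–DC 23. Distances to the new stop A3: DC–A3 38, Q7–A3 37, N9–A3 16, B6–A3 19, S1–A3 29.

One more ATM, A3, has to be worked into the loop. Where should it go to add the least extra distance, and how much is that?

Adding 28 m by placing A3 on the Q7–N9 leg.

Insertion cost between consecutive stops i–j is d(i,A3) + d(A3,j) − d(i,j):
  between DC and Q7: 38 + 37 − 9 = 66
  between Q7 and N9: 37 + 16 − 25 = 28
  between N9 and B6: 16 + 19 − 3 = 32
  between B6 and S1: 19 + 29 − 10 = 38
  between S1 and DC: 29 + 38 − 23 = 44
Cheapest insertion is between Q7 and N9, adding 28.
New total = 70 + 28 = 98.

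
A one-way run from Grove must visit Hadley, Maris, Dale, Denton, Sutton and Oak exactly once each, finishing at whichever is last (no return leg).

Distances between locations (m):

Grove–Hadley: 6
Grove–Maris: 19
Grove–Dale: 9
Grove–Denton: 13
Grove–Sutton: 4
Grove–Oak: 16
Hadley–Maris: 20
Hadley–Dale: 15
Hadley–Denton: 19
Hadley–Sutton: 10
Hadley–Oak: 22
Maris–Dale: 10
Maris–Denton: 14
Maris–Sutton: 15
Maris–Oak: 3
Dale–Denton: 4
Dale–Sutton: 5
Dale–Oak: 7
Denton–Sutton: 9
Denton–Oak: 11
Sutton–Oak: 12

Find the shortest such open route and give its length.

There are 6! = 720 possible orderings.
Grove - Hadley - Maris - Dale - Denton - Sutton - Oak: 6+20+10+4+9+12 = 61
Grove - Hadley - Maris - Dale - Denton - Oak - Sutton: 6+20+10+4+11+12 = 63
Grove - Hadley - Maris - Dale - Sutton - Denton - Oak: 6+20+10+5+9+11 = 61
Grove - Hadley - Maris - Dale - Sutton - Oak - Denton: 6+20+10+5+12+11 = 64
Grove - Hadley - Maris - Dale - Oak - Denton - Sutton: 6+20+10+7+11+9 = 63
Grove - Hadley - Maris - Dale - Oak - Sutton - Denton: 6+20+10+7+12+9 = 64
Grove - Hadley - Maris - Denton - Dale - Sutton - Oak: 6+20+14+4+5+12 = 61
Grove - Hadley - Maris - Denton - Dale - Oak - Sutton: 6+20+14+4+7+12 = 63
… (712 more)
Grove - Hadley - Sutton - Dale - Denton - Oak - Maris: 6+10+5+4+11+3 = 39  ← best
The minimum is 39.
One shortest path: Grove → Hadley → Sutton → Dale → Denton → Oak → Maris.

39 m — the minimum one-way total.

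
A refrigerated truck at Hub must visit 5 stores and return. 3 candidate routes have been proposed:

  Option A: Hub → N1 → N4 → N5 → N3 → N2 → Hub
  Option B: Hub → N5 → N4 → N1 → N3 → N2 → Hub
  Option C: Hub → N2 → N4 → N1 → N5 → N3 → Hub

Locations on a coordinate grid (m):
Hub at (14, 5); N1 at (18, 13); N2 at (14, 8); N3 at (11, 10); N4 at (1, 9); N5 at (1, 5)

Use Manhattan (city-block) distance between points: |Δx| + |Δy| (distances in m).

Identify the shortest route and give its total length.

56 m — Option B is the shortest.

Option A: 12 + 21 + 4 + 15 + 5 + 3 = 60
Option B: 13 + 4 + 21 + 10 + 5 + 3 = 56
Option C: 3 + 14 + 21 + 25 + 15 + 8 = 86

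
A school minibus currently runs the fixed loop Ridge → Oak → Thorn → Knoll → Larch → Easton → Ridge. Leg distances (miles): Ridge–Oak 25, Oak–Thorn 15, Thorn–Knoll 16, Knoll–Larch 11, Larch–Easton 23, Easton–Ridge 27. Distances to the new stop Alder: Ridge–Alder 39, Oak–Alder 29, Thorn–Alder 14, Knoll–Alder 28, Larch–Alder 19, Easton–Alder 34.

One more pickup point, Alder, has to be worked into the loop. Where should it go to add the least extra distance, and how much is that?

Insertion cost between consecutive stops i–j is d(i,Alder) + d(Alder,j) − d(i,j):
  between Ridge and Oak: 39 + 29 − 25 = 43
  between Oak and Thorn: 29 + 14 − 15 = 28
  between Thorn and Knoll: 14 + 28 − 16 = 26
  between Knoll and Larch: 28 + 19 − 11 = 36
  between Larch and Easton: 19 + 34 − 23 = 30
  between Easton and Ridge: 34 + 39 − 27 = 46
Cheapest insertion is between Thorn and Knoll, adding 26.
New total = 117 + 26 = 143.

Adding 26 miles by placing Alder on the Thorn–Knoll leg.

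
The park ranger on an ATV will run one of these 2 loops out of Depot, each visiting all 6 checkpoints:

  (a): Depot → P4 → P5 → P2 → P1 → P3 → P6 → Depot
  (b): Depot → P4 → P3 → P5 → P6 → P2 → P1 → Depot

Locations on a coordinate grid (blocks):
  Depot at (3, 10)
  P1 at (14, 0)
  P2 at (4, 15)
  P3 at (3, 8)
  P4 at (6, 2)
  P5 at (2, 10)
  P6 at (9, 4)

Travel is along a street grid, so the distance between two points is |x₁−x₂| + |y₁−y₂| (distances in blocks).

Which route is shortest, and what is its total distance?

Shortest is (a), total 96 blocks.

(a): 11 + 12 + 7 + 25 + 19 + 10 + 12 = 96
(b): 11 + 9 + 3 + 13 + 16 + 25 + 21 = 98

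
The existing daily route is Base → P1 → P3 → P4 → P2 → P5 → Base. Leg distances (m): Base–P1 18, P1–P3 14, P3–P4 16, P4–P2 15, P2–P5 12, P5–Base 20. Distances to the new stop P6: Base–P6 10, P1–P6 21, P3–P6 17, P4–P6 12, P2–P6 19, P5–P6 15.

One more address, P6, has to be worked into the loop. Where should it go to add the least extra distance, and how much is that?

Minimum extra distance: 5 m, inserting P6 between P5 and Base.

Insertion cost between consecutive stops i–j is d(i,P6) + d(P6,j) − d(i,j):
  between Base and P1: 10 + 21 − 18 = 13
  between P1 and P3: 21 + 17 − 14 = 24
  between P3 and P4: 17 + 12 − 16 = 13
  between P4 and P2: 12 + 19 − 15 = 16
  between P2 and P5: 19 + 15 − 12 = 22
  between P5 and Base: 15 + 10 − 20 = 5
Cheapest insertion is between P5 and Base, adding 5.
New total = 95 + 5 = 100.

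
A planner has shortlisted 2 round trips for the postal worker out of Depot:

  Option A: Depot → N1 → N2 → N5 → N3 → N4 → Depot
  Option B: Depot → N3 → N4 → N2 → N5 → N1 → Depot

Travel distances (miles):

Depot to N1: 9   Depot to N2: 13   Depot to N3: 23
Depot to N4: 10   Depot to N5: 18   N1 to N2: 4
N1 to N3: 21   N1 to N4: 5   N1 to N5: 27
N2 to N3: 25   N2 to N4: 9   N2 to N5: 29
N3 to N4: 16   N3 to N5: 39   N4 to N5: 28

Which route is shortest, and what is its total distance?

107 miles — Option A is the shortest.

Option A: 9 + 4 + 29 + 39 + 16 + 10 = 107
Option B: 23 + 16 + 9 + 29 + 27 + 9 = 113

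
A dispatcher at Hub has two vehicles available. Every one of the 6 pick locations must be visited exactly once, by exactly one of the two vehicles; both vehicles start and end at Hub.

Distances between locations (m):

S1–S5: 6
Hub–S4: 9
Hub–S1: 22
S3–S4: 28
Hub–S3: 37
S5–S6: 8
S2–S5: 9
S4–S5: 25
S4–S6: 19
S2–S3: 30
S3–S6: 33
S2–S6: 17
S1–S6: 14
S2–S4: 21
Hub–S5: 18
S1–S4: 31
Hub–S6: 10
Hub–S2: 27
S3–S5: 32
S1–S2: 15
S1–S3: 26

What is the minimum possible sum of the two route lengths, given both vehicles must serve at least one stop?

123 m — the smallest possible combined total.

Try each way of splitting the stops between the two vehicles (each non-empty) and, for each split, find the best tour for each vehicle:
  {S1} + {S2, S3, S4, S5, S6}: 44 + 94 = 138
  {S2} + {S1, S3, S4, S5, S6}: 54 + 87 = 141
  {S1, S2} + {S3, S4, S5, S6}: 64 + 87 = 151
  {S3} + {S1, S2, S4, S5, S6}: 74 + 69 = 143
  {S1, S3} + {S2, S4, S5, S6}: 85 + 57 = 142
  {S2, S3} + {S1, S4, S5, S6}: 94 + 64 = 158
  … (31 splits in total)
  {S4} + {S1, S2, S3, S5, S6}: 18 + 105 = 123  ← best
Best: vehicle 1 Hub → S4 → Hub = 18; vehicle 2 Hub → S1 → S3 → S2 → S5 → S6 → Hub = 105; combined 123.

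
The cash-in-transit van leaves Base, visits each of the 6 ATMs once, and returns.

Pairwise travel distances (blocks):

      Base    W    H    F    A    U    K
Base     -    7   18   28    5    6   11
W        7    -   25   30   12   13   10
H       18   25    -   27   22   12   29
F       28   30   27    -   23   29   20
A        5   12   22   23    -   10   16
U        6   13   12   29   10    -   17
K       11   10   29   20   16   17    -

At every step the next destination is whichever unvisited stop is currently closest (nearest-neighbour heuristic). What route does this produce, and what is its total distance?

Nearest-neighbour total = 110 blocks; route Base → A → U → H → W → K → F → Base.

At Base the remaining stops are A 5, U 6, W 7, K 11, H 18, F 28; go to A.
At A the remaining stops are U 10, W 12, K 16, H 22, F 23; go to U.
At U the remaining stops are H 12, W 13, K 17, F 29; go to H.
At H the remaining stops are W 25, F 27, K 29; go to W.
At W the remaining stops are K 10, F 30; go to K.
At K the remaining stops are F 20; go to F.
Return F→Base: 28.
Total = 5 + 10 + 12 + 25 + 10 + 20 + 28 = 110.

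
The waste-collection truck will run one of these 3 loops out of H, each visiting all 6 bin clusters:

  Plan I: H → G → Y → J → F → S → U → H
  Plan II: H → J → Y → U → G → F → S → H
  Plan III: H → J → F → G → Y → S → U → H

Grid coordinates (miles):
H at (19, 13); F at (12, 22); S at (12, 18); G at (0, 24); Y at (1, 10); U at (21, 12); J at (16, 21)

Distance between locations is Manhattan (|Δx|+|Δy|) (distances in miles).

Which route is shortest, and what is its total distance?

82 miles — Plan III is the shortest.

Plan I: 30 + 15 + 26 + 5 + 4 + 15 + 3 = 98
Plan II: 11 + 26 + 22 + 33 + 14 + 4 + 12 = 122
Plan III: 11 + 5 + 14 + 15 + 19 + 15 + 3 = 82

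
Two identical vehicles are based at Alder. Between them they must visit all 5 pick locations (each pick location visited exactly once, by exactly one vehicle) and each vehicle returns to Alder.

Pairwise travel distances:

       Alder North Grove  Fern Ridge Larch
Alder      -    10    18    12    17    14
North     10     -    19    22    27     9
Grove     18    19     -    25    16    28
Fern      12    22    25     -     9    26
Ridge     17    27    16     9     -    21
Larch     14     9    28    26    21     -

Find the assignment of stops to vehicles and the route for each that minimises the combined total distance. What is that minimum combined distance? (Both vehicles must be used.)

Try each way of splitting the stops between the two vehicles (each non-empty) and, for each split, find the best tour for each vehicle:
  {North} + {Grove, Fern, Ridge, Larch}: 20 + 79 = 99
  {Grove} + {North, Fern, Ridge, Larch}: 36 + 61 = 97
  {North, Grove} + {Fern, Ridge, Larch}: 47 + 56 = 103
  {Fern} + {North, Grove, Ridge, Larch}: 24 + 74 = 98
  {North, Fern} + {Grove, Ridge, Larch}: 44 + 69 = 113
  {Grove, Fern} + {North, Ridge, Larch}: 55 + 57 = 112
  … (15 splits in total)
  {Grove, Fern, Ridge} + {North, Larch}: 55 + 33 = 88  ← best
Best: vehicle 1 Alder → Grove → Ridge → Fern → Alder = 55; vehicle 2 Alder → North → Larch → Alder = 33; combined 88.

Minimum combined distance: 88.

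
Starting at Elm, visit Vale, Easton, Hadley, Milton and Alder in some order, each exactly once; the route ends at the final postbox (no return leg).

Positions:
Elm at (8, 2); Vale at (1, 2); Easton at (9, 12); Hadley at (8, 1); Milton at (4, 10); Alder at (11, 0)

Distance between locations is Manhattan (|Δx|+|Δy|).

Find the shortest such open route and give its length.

Shortest open route: 35.

There are 5! = 120 possible orderings.
Elm → Vale → Easton → Hadley → Milton → Alder: 7+18+12+13+17 = 67
Elm → Vale → Easton → Hadley → Alder → Milton: 7+18+12+4+17 = 58
Elm → Vale → Easton → Milton → Hadley → Alder: 7+18+7+13+4 = 49
Elm → Vale → Easton → Milton → Alder → Hadley: 7+18+7+17+4 = 53
Elm → Vale → Easton → Alder → Hadley → Milton: 7+18+14+4+13 = 56
Elm → Vale → Easton → Alder → Milton → Hadley: 7+18+14+17+13 = 69
Elm → Vale → Hadley → Easton → Milton → Alder: 7+8+12+7+17 = 51
Elm → Vale → Hadley → Easton → Alder → Milton: 7+8+12+14+17 = 58
Elm → Vale → Hadley → Milton → Easton → Alder: 7+8+13+7+14 = 49
Elm → Vale → Hadley → Milton → Alder → Easton: 7+8+13+17+14 = 59
Elm → Vale → Hadley → Alder → Easton → Milton: 7+8+4+14+7 = 40
Elm → Vale → Hadley → Alder → Milton → Easton: 7+8+4+17+7 = 43
Elm → Vale → Milton → Easton → Hadley → Alder: 7+11+7+12+4 = 41
Elm → Vale → Milton → Easton → Alder → Hadley: 7+11+7+14+4 = 43
… (106 more)
Elm → Hadley → Alder → Vale → Milton → Easton: 1+4+12+11+7 = 35  ← best
The minimum is 35.
One shortest path: Elm → Hadley → Alder → Vale → Milton → Easton.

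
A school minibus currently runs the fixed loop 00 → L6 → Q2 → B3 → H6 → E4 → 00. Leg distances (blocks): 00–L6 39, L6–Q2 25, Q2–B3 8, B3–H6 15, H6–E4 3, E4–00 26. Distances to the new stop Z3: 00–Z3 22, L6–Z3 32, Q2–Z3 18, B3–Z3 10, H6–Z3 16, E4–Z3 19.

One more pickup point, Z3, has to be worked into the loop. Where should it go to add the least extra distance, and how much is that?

Insertion cost between consecutive stops i–j is d(i,Z3) + d(Z3,j) − d(i,j):
  between 00 and L6: 22 + 32 − 39 = 15
  between L6 and Q2: 32 + 18 − 25 = 25
  between Q2 and B3: 18 + 10 − 8 = 20
  between B3 and H6: 10 + 16 − 15 = 11
  between H6 and E4: 16 + 19 − 3 = 32
  between E4 and 00: 19 + 22 − 26 = 15
Cheapest insertion is between B3 and H6, adding 11.
New total = 116 + 11 = 127.

Minimum extra distance: 11 blocks, inserting Z3 between B3 and H6.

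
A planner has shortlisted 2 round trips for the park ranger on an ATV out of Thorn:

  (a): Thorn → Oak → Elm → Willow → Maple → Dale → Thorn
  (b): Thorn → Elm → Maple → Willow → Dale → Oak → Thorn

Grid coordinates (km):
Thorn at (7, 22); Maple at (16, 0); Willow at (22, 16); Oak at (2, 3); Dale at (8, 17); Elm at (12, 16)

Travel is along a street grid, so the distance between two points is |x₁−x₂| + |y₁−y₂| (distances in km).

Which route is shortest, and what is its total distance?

(a): 24 + 23 + 10 + 22 + 25 + 6 = 110
(b): 11 + 20 + 22 + 15 + 20 + 24 = 112

Shortest is (a), total 110 km.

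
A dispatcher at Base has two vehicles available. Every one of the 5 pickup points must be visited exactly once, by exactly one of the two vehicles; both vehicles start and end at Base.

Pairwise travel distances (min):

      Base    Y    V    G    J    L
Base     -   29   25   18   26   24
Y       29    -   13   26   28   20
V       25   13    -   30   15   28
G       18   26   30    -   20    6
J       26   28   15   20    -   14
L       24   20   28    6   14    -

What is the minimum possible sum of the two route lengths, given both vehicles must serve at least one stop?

131 min — the smallest possible combined total.

Try each way of splitting the stops between the two vehicles (each non-empty) and, for each split, find the best tour for each vehicle:
  {Y} + {V, G, J, L}: 58 + 78 = 136
  {V} + {Y, G, J, L}: 50 + 95 = 145
  {Y, V} + {G, J, L}: 67 + 64 = 131
  {G} + {Y, V, J, L}: 36 + 95 = 131
  {Y, G} + {V, J, L}: 73 + 78 = 151
  {V, G} + {Y, J, L}: 73 + 89 = 162
  … (15 splits in total)
Best: vehicle 1 Base → Y → V → Base = 67; vehicle 2 Base → G → L → J → Base = 64; combined 131.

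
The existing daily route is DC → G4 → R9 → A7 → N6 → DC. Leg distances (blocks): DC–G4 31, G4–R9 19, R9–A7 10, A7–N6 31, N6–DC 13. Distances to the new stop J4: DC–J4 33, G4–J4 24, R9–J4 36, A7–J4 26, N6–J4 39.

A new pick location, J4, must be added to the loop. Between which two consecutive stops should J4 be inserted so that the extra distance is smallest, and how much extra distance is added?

Insertion cost between consecutive stops i–j is d(i,J4) + d(J4,j) − d(i,j):
  between DC and G4: 33 + 24 − 31 = 26
  between G4 and R9: 24 + 36 − 19 = 41
  between R9 and A7: 36 + 26 − 10 = 52
  between A7 and N6: 26 + 39 − 31 = 34
  between N6 and DC: 39 + 33 − 13 = 59
Cheapest insertion is between DC and G4, adding 26.
New total = 104 + 26 = 130.

Adding 26 blocks by placing J4 on the DC–G4 leg.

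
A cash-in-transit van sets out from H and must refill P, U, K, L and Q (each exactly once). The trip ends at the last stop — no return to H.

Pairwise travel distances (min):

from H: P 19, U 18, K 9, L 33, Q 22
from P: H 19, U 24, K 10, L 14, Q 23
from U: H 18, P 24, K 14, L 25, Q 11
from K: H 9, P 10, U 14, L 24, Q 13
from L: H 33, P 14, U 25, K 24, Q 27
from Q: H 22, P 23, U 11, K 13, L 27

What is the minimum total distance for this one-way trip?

There are 5! = 120 possible orderings.
H → P → U → K → L → Q: 19+24+14+24+27 = 108
H → P → U → K → Q → L: 19+24+14+13+27 = 97
H → P → U → L → K → Q: 19+24+25+24+13 = 105
H → P → U → L → Q → K: 19+24+25+27+13 = 108
H → P → U → Q → K → L: 19+24+11+13+24 = 91
H → P → U → Q → L → K: 19+24+11+27+24 = 105
H → P → K → U → L → Q: 19+10+14+25+27 = 95
H → P → K → U → Q → L: 19+10+14+11+27 = 81
H → P → K → L → U → Q: 19+10+24+25+11 = 89
H → P → K → L → Q → U: 19+10+24+27+11 = 91
H → P → K → Q → U → L: 19+10+13+11+25 = 78
H → P → K → Q → L → U: 19+10+13+27+25 = 94
H → P → L → U → K → Q: 19+14+25+14+13 = 85
H → P → L → U → Q → K: 19+14+25+11+13 = 82
… (106 more)
H → U → Q → K → P → L: 18+11+13+10+14 = 66  ← best
The minimum is 66.
One shortest path: H → U → Q → K → P → L.

66 min — the minimum one-way total.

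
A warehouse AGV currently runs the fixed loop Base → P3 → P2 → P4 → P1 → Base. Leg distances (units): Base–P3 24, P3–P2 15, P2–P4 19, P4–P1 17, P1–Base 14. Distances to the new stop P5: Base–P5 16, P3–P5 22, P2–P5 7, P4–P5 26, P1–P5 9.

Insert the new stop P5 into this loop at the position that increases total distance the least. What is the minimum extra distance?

Insertion cost between consecutive stops i–j is d(i,P5) + d(P5,j) − d(i,j):
  between Base and P3: 16 + 22 − 24 = 14
  between P3 and P2: 22 + 7 − 15 = 14
  between P2 and P4: 7 + 26 − 19 = 14
  between P4 and P1: 26 + 9 − 17 = 18
  between P1 and Base: 9 + 16 − 14 = 11
Cheapest insertion is between P1 and Base, adding 11.
New total = 89 + 11 = 100.

Minimum extra distance: 11, inserting P5 between P1 and Base.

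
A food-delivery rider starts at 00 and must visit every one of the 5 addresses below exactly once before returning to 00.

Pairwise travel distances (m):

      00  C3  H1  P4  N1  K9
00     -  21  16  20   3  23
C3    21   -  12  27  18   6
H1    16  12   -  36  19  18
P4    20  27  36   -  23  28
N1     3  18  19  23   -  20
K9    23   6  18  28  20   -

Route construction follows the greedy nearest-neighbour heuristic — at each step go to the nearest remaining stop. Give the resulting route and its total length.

101 m along 00 → N1 → C3 → K9 → H1 → P4 → 00.

From 00: distances to unvisited — N1=3, H1=16, P4=20, C3=21, K9=23. Nearest is N1 (3).
From N1: distances to unvisited — C3=18, H1=19, K9=20, P4=23. Nearest is C3 (18).
From C3: distances to unvisited — K9=6, H1=12, P4=27. Nearest is K9 (6).
From K9: distances to unvisited — H1=18, P4=28. Nearest is H1 (18).
From H1: distances to unvisited — P4=36. Nearest is P4 (36).
Return P4→00: 20.
Total = 3 + 18 + 6 + 18 + 36 + 20 = 101.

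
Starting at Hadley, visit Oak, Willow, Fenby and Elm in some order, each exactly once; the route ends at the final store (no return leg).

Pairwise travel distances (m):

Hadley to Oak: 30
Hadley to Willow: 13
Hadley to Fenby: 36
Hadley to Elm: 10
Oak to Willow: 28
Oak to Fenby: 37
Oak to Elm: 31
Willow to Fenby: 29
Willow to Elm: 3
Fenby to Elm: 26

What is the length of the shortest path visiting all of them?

78 m — the minimum one-way total.

There are 4! = 24 possible orderings.
Hadley → Oak → Willow → Fenby → Elm: 30+28+29+26 = 113
Hadley → Oak → Willow → Elm → Fenby: 30+28+3+26 = 87
Hadley → Oak → Fenby → Willow → Elm: 30+37+29+3 = 99
Hadley → Oak → Fenby → Elm → Willow: 30+37+26+3 = 96
Hadley → Oak → Elm → Willow → Fenby: 30+31+3+29 = 93
Hadley → Oak → Elm → Fenby → Willow: 30+31+26+29 = 116
Hadley → Willow → Oak → Fenby → Elm: 13+28+37+26 = 104
Hadley → Willow → Oak → Elm → Fenby: 13+28+31+26 = 98
Hadley → Willow → Fenby → Oak → Elm: 13+29+37+31 = 110
Hadley → Willow → Fenby → Elm → Oak: 13+29+26+31 = 99
Hadley → Willow → Elm → Oak → Fenby: 13+3+31+37 = 84
Hadley → Willow → Elm → Fenby → Oak: 13+3+26+37 = 79
Hadley → Fenby → Oak → Willow → Elm: 36+37+28+3 = 104
Hadley → Fenby → Oak → Elm → Willow: 36+37+31+3 = 107
… (10 more)
Hadley → Elm → Willow → Oak → Fenby: 10+3+28+37 = 78  ← best
The minimum is 78.
One shortest path: Hadley → Elm → Willow → Oak → Fenby.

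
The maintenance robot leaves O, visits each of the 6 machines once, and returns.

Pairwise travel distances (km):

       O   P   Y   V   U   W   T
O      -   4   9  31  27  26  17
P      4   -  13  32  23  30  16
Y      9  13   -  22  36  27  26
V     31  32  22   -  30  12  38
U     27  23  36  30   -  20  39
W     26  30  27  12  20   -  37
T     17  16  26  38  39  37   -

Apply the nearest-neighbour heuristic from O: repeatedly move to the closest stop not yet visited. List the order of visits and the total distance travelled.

127 km along O → P → Y → V → W → U → T → O.

From O: distances to unvisited — P=4, Y=9, T=17, W=26, U=27, V=31. Nearest is P (4).
From P: distances to unvisited — Y=13, T=16, U=23, W=30, V=32. Nearest is Y (13).
From Y: distances to unvisited — V=22, T=26, W=27, U=36. Nearest is V (22).
From V: distances to unvisited — W=12, U=30, T=38. Nearest is W (12).
From W: distances to unvisited — U=20, T=37. Nearest is U (20).
From U: distances to unvisited — T=39. Nearest is T (39).
Return T→O: 17.
Total = 4 + 13 + 22 + 12 + 20 + 39 + 17 = 127.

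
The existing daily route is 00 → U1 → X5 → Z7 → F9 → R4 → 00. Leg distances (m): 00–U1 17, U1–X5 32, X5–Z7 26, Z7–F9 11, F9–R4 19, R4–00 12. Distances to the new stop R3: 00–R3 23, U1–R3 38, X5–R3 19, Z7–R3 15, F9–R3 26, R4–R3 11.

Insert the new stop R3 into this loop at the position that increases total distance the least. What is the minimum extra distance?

Minimum extra distance: 8 m, inserting R3 between X5 and Z7.

Insertion cost between consecutive stops i–j is d(i,R3) + d(R3,j) − d(i,j):
  between 00 and U1: 23 + 38 − 17 = 44
  between U1 and X5: 38 + 19 − 32 = 25
  between X5 and Z7: 19 + 15 − 26 = 8
  between Z7 and F9: 15 + 26 − 11 = 30
  between F9 and R4: 26 + 11 − 19 = 18
  between R4 and 00: 11 + 23 − 12 = 22
Cheapest insertion is between X5 and Z7, adding 8.
New total = 117 + 8 = 125.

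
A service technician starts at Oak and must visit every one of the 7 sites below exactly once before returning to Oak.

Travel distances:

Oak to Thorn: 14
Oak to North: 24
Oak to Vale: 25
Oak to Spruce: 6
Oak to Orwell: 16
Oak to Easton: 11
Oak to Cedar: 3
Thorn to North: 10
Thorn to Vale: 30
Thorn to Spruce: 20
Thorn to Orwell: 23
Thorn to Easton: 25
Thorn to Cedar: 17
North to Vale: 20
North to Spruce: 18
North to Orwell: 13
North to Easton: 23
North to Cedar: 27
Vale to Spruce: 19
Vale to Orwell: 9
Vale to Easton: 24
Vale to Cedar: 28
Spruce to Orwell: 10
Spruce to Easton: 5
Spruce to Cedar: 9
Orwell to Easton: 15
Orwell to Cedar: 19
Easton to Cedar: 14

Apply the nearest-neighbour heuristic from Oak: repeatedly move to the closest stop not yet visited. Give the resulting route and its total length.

From Oak: distances to unvisited — Cedar=3, Spruce=6, Easton=11, Thorn=14, Orwell=16, North=24, Vale=25. Nearest is Cedar (3).
From Cedar: distances to unvisited — Spruce=9, Easton=14, Thorn=17, Orwell=19, North=27, Vale=28. Nearest is Spruce (9).
From Spruce: distances to unvisited — Easton=5, Orwell=10, North=18, Vale=19, Thorn=20. Nearest is Easton (5).
From Easton: distances to unvisited — Orwell=15, North=23, Vale=24, Thorn=25. Nearest is Orwell (15).
From Orwell: distances to unvisited — Vale=9, North=13, Thorn=23. Nearest is Vale (9).
From Vale: distances to unvisited — North=20, Thorn=30. Nearest is North (20).
From North: distances to unvisited — Thorn=10. Nearest is Thorn (10).
Return Thorn→Oak: 14.
Total = 3 + 9 + 5 + 15 + 9 + 20 + 10 + 14 = 85.

Total distance 85 via the nearest-neighbour route Oak → Cedar → Spruce → Easton → Orwell → Vale → North → Thorn → Oak.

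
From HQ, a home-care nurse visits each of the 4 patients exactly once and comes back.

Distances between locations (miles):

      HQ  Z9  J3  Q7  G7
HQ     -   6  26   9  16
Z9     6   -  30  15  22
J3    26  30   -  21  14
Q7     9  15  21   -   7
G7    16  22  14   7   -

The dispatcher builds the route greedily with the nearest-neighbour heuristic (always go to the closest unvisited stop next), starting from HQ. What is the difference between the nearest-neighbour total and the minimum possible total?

2 miles longer than the optimal tour.

HQ: Z9=6, Q7=9, G7=16, J3=26 ⇒ Z9
Z9: Q7=15, G7=22, J3=30 ⇒ Q7
Q7: G7=7, J3=21 ⇒ G7
G7: J3=14 ⇒ J3
NN route HQ → Z9 → Q7 → G7 → J3 → HQ costs 68.
Optimal: HQ → Z9 → J3 → G7 → Q7 → HQ costs 66 (by enumerating all 12 distinct tours).
Excess = 68 − 66 = 2.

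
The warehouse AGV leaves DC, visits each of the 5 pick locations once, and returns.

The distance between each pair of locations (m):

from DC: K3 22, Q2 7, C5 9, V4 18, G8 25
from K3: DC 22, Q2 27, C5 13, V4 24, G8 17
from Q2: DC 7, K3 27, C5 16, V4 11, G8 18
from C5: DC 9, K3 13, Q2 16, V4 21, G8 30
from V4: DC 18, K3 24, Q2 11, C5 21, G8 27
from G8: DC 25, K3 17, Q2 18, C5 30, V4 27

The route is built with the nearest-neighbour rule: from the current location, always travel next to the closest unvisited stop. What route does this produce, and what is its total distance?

94 m along DC → Q2 → V4 → C5 → K3 → G8 → DC.

DC → [Q2:7 / C5:9 / V4:18 / K3:22 / G8:25] → Q2 (7)
Q2 → [V4:11 / C5:16 / G8:18 / K3:27] → V4 (11)
V4 → [C5:21 / K3:24 / G8:27] → C5 (21)
C5 → [K3:13 / G8:30] → K3 (13)
K3 → [G8:17] → G8 (17)
Return G8→DC: 25.
Total = 7 + 11 + 21 + 13 + 17 + 25 = 94.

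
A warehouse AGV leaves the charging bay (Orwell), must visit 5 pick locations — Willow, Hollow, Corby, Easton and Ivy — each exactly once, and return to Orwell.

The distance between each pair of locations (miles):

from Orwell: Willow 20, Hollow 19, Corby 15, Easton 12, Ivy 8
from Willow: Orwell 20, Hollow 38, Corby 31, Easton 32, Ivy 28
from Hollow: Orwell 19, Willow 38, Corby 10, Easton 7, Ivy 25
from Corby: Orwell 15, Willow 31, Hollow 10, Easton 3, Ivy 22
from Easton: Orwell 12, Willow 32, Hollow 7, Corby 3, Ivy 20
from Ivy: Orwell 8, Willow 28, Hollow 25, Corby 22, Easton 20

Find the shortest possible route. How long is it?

Shortest round trip = 94 miles.

Orwell-Willow-Hollow-Corby-Easton-Ivy-Orwell: 20+38+10+3+20+8 = 99
Orwell-Willow-Hollow-Corby-Ivy-Easton-Orwell: 20+38+10+22+20+12 = 122
Orwell-Willow-Hollow-Easton-Corby-Ivy-Orwell: 20+38+7+3+22+8 = 98
Orwell-Willow-Hollow-Easton-Ivy-Corby-Orwell: 20+38+7+20+22+15 = 122
Orwell-Willow-Hollow-Ivy-Corby-Easton-Orwell: 20+38+25+22+3+12 = 120
Orwell-Willow-Hollow-Ivy-Easton-Corby-Orwell: 20+38+25+20+3+15 = 121
Orwell-Willow-Corby-Hollow-Easton-Ivy-Orwell: 20+31+10+7+20+8 = 96
Orwell-Willow-Corby-Hollow-Ivy-Easton-Orwell: 20+31+10+25+20+12 = 118
Orwell-Willow-Corby-Easton-Hollow-Ivy-Orwell: 20+31+3+7+25+8 = 94
Orwell-Willow-Corby-Easton-Ivy-Hollow-Orwell: 20+31+3+20+25+19 = 118
Orwell-Willow-Corby-Ivy-Hollow-Easton-Orwell: 20+31+22+25+7+12 = 117
Orwell-Willow-Corby-Ivy-Easton-Hollow-Orwell: 20+31+22+20+7+19 = 119
Orwell-Willow-Easton-Hollow-Corby-Ivy-Orwell: 20+32+7+10+22+8 = 99
Orwell-Willow-Easton-Hollow-Ivy-Corby-Orwell: 20+32+7+25+22+15 = 121
… (46 more)
The minimum is 94.
One optimal route: Orwell → Willow → Corby → Easton → Hollow → Ivy → Orwell (or its reverse).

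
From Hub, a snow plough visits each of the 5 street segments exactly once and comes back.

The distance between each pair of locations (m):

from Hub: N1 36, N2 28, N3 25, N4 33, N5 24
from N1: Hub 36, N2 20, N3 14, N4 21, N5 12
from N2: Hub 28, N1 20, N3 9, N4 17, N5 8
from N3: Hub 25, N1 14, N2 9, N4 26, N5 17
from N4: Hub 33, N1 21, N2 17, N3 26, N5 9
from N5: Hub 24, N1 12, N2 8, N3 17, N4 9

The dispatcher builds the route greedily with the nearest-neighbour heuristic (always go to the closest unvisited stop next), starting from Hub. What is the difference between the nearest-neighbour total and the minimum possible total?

From Hub: N5=24, N3=25, N2=28, N4=33, N1=36 → choose N5 (24).
From N5: N2=8, N4=9, N1=12, N3=17 → choose N2 (8).
From N2: N3=9, N4=17, N1=20 → choose N3 (9).
From N3: N1=14, N4=26 → choose N1 (14).
From N1: N4=21 → choose N4 (21).
NN route Hub → N5 → N2 → N3 → N1 → N4 → Hub costs 109.
Optimal: Hub → N2 → N3 → N1 → N4 → N5 → Hub costs 105 (by enumerating all 60 distinct tours).
Excess = 109 − 105 = 4.

4 m longer than the optimal tour.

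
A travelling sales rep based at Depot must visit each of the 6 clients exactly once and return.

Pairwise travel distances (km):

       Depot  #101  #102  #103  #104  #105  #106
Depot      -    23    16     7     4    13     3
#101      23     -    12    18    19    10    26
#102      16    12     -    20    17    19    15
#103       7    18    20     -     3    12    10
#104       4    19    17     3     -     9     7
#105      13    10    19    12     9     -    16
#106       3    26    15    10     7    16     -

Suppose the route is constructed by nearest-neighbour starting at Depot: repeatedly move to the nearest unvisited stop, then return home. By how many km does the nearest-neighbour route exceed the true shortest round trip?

Depot: #106=3, #104=4, #103=7, #105=13, #102=16, #101=23 ⇒ #106
#106: #104=7, #103=10, #102=15, #105=16, #101=26 ⇒ #104
#104: #103=3, #105=9, #102=17, #101=19 ⇒ #103
#103: #105=12, #101=18, #102=20 ⇒ #105
#105: #101=10, #102=19 ⇒ #101
#101: #102=12 ⇒ #102
NN route Depot → #106 → #104 → #103 → #105 → #101 → #102 → Depot costs 63.
Optimal: Depot → #103 → #104 → #105 → #101 → #102 → #106 → Depot costs 59 (by enumerating all 360 distinct tours).
Excess = 63 − 59 = 4.

4 km longer than the optimal tour.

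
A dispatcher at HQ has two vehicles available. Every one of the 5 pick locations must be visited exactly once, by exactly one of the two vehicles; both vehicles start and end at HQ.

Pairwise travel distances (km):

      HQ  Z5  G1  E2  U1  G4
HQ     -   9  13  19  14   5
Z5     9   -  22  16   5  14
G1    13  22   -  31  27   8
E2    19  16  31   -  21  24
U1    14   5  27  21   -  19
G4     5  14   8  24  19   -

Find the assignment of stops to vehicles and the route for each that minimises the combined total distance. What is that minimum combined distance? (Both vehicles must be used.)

There are 2^4 − 1 = 15 ways to divide the 5 stops into two non-empty groups. For each, the best each vehicle can do is its own shortest tour through its group:
  {Z5} + {G1, E2, U1, G4}: 18 + 79 = 97
  {G1} + {Z5, E2, U1, G4}: 26 + 64 = 90
  {Z5, G1} + {E2, U1, G4}: 44 + 64 = 108
  {E2} + {Z5, G1, U1, G4}: 38 + 54 = 92
  {Z5, E2} + {G1, U1, G4}: 44 + 54 = 98
  {G1, E2} + {Z5, U1, G4}: 63 + 38 = 101
  … (15 splits in total)
  {Z5, E2, U1} + {G1, G4}: 54 + 26 = 80  ← best
Best: vehicle 1 HQ → Z5 → U1 → E2 → HQ = 54; vehicle 2 HQ → G1 → G4 → HQ = 26; combined 80.

80 km — the smallest possible combined total.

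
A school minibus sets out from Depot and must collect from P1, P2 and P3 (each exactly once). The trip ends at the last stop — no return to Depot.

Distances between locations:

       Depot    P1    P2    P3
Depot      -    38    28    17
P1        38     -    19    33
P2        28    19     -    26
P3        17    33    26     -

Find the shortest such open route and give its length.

62 — the minimum one-way total.

There are 3! = 6 possible orderings.
Depot → P1 → P2 → P3: 38+19+26 = 83
Depot → P1 → P3 → P2: 38+33+26 = 97
Depot → P2 → P1 → P3: 28+19+33 = 80
Depot → P2 → P3 → P1: 28+26+33 = 87
Depot → P3 → P1 → P2: 17+33+19 = 69
Depot → P3 → P2 → P1: 17+26+19 = 62
The minimum is 62.
One shortest path: Depot → P3 → P2 → P1.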